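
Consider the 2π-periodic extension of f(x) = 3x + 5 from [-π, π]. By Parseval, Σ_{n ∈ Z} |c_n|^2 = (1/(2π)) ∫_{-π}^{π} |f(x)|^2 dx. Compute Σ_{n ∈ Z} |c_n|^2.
Σ |c_n|^2 = 3π^2 + 25

Expand and integrate term by term over [-π, π]:
  ∫ (3x)^2 dx = 9·(2π^3/3); ∫ 2·3·(5)·x dx = 0 (odd integrand); ∫ 5^2 dx = 25·2π.
So (1/(2π)) ∫_{-π}^{π} (3x + 5)^2 dx = 9π^2/3 + 25 = 3π^2 + 25.
Parseval ⇒ Σ |c_n|^2 = 3π^2 + 25.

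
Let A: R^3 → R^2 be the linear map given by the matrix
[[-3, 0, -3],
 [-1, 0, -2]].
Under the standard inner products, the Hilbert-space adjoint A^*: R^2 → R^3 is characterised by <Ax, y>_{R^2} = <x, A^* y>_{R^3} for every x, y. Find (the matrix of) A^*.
A^* = A^T =
[[-3, -1],
 [0, 0],
 [-3, -2]]

For real matrices with standard dot products, the defining identity <Ax, y> = <x, A^* y> gives (Ax)^T y = x^T (A^*) y, i.e. x^T A^T y = x^T (A^*) y. Since this holds for all x, y, we must have A^* = A^T. Therefore
A^* =
[[-3, -1],
 [0, 0],
 [-3, -2]].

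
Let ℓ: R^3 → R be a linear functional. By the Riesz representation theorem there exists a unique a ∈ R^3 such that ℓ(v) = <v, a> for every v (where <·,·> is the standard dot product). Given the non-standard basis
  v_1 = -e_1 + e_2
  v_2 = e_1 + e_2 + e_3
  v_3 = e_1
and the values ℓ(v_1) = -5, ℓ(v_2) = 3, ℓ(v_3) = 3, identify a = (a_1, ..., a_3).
a = (3, -2, 2)

Write a = (a_1, ..., a_3) in the standard basis. For each basis vector v_i, ℓ(v_i) = <v_i, a> is a linear equation in the a_j's. Collect the n equations into a matrix system V a = ℓ, where row i of V is v_i (expressed in the standard basis). Since V is invertible (lower-triangular with 1s on the diagonal, up to permutation), solve by back-substitution:
  V =
[[-1, 1, 0],
 [1, 1, 1],
 [1, 0, 0]]
  V a = (-5, 3, 3)
Solving gives a = (3, -2, 2).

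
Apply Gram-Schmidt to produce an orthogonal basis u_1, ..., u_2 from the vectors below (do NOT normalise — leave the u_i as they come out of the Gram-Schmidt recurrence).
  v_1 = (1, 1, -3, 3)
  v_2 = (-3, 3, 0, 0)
Orthogonal basis:
  u_1 = (1, 1, -3, 3)
  u_2 = (-3, 3, 0, 0)

Apply the Gram-Schmidt recurrence
  u_1 = v_1
  u_i = v_i − Σ_{j<i} ((v_i · u_j) / (u_j · u_j)) · u_j.

Step by step this gives:
  u_1 = (1, 1, -3, 3)
  u_2 = (-3, 3, 0, 0)

Orthogonality check:
  u_2 · u_1 = 0 (should be 0)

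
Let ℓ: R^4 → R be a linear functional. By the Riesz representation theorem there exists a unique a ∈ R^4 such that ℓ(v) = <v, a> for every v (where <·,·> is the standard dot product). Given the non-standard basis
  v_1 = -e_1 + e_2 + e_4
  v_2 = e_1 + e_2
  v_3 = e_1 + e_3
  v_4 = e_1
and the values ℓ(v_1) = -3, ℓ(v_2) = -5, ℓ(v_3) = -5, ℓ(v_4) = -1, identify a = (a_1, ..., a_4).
a = (-1, -4, -4, 0)

Write a = (a_1, ..., a_4) in the standard basis. For each basis vector v_i, ℓ(v_i) = <v_i, a> is a linear equation in the a_j's. Collect the n equations into a matrix system V a = ℓ, where row i of V is v_i (expressed in the standard basis). Since V is invertible (lower-triangular with 1s on the diagonal, up to permutation), solve by back-substitution:
  V =
[[-1, 1, 0, 1],
 [1, 1, 0, 0],
 [1, 0, 1, 0],
 [1, 0, 0, 0]]
  V a = (-3, -5, -5, -1)
Solving gives a = (-1, -4, -4, 0).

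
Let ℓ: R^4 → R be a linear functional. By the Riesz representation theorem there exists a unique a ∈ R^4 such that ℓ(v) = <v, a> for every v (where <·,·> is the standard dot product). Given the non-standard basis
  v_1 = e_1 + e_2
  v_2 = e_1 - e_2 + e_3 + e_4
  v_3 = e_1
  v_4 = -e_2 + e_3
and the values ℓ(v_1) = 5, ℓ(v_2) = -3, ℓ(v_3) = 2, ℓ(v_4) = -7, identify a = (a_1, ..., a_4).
a = (2, 3, -4, 2)

Write a = (a_1, ..., a_4) in the standard basis. For each basis vector v_i, ℓ(v_i) = <v_i, a> is a linear equation in the a_j's. Collect the n equations into a matrix system V a = ℓ, where row i of V is v_i (expressed in the standard basis). Since V is invertible (lower-triangular with 1s on the diagonal, up to permutation), solve by back-substitution:
  V =
[[1, 1, 0, 0],
 [1, -1, 1, 1],
 [1, 0, 0, 0],
 [0, -1, 1, 0]]
  V a = (5, -3, 2, -7)
Solving gives a = (2, 3, -4, 2).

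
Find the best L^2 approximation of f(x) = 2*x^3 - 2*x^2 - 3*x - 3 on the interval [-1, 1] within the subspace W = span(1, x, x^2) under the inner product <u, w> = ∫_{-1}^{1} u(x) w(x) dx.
g(x) = -2*x^2 - 9*x/5 - 3

The best approximation g ∈ W is the orthogonal projection of f onto W. Writing g = a_0 + a_1 x + a_2 x^2, the coefficients solve the normal equations G · a = b where
  G_{ij} = <φ_i, φ_j> and b_i = <f, φ_i>, with φ_0 = 1, φ_1 = x, φ_2 = x^2.
G =
  [2, 0, 2/3]
  [0, 2/3, 0]
  [2/3, 0, 2/5],
b = (-22/3, -6/5, -14/5).
Solving gives a_0 = -3, a_1 = -9/5, a_2 = -2, so
  g(x) = -2*x^2 - 9*x/5 - 3.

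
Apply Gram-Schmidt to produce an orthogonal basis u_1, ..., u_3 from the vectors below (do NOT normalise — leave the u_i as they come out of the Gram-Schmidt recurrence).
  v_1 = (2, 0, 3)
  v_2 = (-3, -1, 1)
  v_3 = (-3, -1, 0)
Orthogonal basis:
  u_1 = (2, 0, 3)
  u_2 = (-33/13, -1, 22/13)
  u_3 = (3/67, -11/67, -2/67)

Apply the Gram-Schmidt recurrence
  u_1 = v_1
  u_i = v_i − Σ_{j<i} ((v_i · u_j) / (u_j · u_j)) · u_j.

Step by step this gives:
  u_1 = (2, 0, 3)
  u_2 = (-33/13, -1, 22/13)
  u_3 = (3/67, -11/67, -2/67)

Orthogonality check:
  u_2 · u_1 = 0 (should be 0)
  u_3 · u_1 = 0 (should be 0)
  u_3 · u_2 = 0 (should be 0)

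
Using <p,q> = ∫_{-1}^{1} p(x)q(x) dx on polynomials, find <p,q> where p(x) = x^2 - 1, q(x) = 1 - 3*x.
<p,q> = -4/3

Expand the product: p(x)·q(x) = -3*x^3 + x^2 + 3*x - 1.
∫_{-1}^{1} of each monomial x^k gives [2/(k+1) if k even, 0 if k odd]. Integrating term-by-term (or equivalently evaluating the antiderivative F(x) = -3*x^4/4 + x^3/3 + 3*x^2/2 - x at the endpoints):
  F(1) − F(−1) = 1/12 − (17/12) = -4/3.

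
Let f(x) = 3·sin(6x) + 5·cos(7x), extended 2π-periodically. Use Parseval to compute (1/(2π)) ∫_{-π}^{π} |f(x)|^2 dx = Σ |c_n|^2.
Σ |c_n|^2 = 17

Expand |f|^2 and use orthogonality of {sin(nx), cos(mx)} on [-π, π]:
  ∫_{-π}^{π} sin(nx)^2 dx = π, ∫ cos(mx)^2 dx = π, and cross terms integrate to 0.
So ∫_{-π}^{π} f(x)^2 dx = 3^2 · π + 5^2 · π = (9 + 25)π.
Divide by 2π: (9 + 25)/2 = 17.
By Parseval, this equals Σ |c_n|^2.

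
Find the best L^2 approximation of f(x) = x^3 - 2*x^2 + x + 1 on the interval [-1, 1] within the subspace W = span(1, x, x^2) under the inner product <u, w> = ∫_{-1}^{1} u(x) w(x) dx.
g(x) = -2*x^2 + 8*x/5 + 1

The best approximation g ∈ W is the orthogonal projection of f onto W. Writing g = a_0 + a_1 x + a_2 x^2, the coefficients solve the normal equations G · a = b where
  G_{ij} = <φ_i, φ_j> and b_i = <f, φ_i>, with φ_0 = 1, φ_1 = x, φ_2 = x^2.
G =
  [2, 0, 2/3]
  [0, 2/3, 0]
  [2/3, 0, 2/5],
b = (2/3, 16/15, -2/15).
Solving gives a_0 = 1, a_1 = 8/5, a_2 = -2, so
  g(x) = -2*x^2 + 8*x/5 + 1.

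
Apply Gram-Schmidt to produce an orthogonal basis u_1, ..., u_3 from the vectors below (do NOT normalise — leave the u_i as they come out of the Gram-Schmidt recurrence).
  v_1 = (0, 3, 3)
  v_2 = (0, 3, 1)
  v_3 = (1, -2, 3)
Orthogonal basis:
  u_1 = (0, 3, 3)
  u_2 = (0, 1, -1)
  u_3 = (1, 0, 0)

Apply the Gram-Schmidt recurrence
  u_1 = v_1
  u_i = v_i − Σ_{j<i} ((v_i · u_j) / (u_j · u_j)) · u_j.

Step by step this gives:
  u_1 = (0, 3, 3)
  u_2 = (0, 1, -1)
  u_3 = (1, 0, 0)

Orthogonality check:
  u_2 · u_1 = 0 (should be 0)
  u_3 · u_1 = 0 (should be 0)
  u_3 · u_2 = 0 (should be 0)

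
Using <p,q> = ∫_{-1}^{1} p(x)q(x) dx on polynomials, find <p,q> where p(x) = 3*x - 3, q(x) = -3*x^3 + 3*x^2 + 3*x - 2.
<p,q> = 42/5

Expand the product: p(x)·q(x) = -9*x^4 + 18*x^3 - 15*x + 6.
∫_{-1}^{1} of each monomial x^k gives [2/(k+1) if k even, 0 if k odd]. Integrating term-by-term (or equivalently evaluating the antiderivative F(x) = -9*x^5/5 + 9*x^4/2 - 15*x^2/2 + 6*x at the endpoints):
  F(1) − F(−1) = 6/5 − (-36/5) = 42/5.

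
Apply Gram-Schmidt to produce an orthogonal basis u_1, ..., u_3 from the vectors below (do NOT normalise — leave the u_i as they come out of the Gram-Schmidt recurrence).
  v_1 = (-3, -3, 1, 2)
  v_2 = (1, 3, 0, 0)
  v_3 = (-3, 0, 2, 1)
Orthogonal basis:
  u_1 = (-3, -3, 1, 2)
  u_2 = (-13/23, 33/23, 12/23, 24/23)
  u_3 = (-63/86, 21/86, 39/43, -51/43)

Apply the Gram-Schmidt recurrence
  u_1 = v_1
  u_i = v_i − Σ_{j<i} ((v_i · u_j) / (u_j · u_j)) · u_j.

Step by step this gives:
  u_1 = (-3, -3, 1, 2)
  u_2 = (-13/23, 33/23, 12/23, 24/23)
  u_3 = (-63/86, 21/86, 39/43, -51/43)

Orthogonality check:
  u_2 · u_1 = 0 (should be 0)
  u_3 · u_1 = 0 (should be 0)
  u_3 · u_2 = 0 (should be 0)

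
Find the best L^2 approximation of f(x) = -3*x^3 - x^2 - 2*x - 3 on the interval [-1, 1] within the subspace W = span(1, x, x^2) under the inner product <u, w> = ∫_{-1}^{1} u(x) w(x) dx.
g(x) = -x^2 - 19*x/5 - 3

The best approximation g ∈ W is the orthogonal projection of f onto W. Writing g = a_0 + a_1 x + a_2 x^2, the coefficients solve the normal equations G · a = b where
  G_{ij} = <φ_i, φ_j> and b_i = <f, φ_i>, with φ_0 = 1, φ_1 = x, φ_2 = x^2.
G =
  [2, 0, 2/3]
  [0, 2/3, 0]
  [2/3, 0, 2/5],
b = (-20/3, -38/15, -12/5).
Solving gives a_0 = -3, a_1 = -19/5, a_2 = -1, so
  g(x) = -x^2 - 19*x/5 - 3.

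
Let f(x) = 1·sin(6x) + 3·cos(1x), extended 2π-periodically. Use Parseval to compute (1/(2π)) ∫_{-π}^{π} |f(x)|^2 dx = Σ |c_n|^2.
Σ |c_n|^2 = 5

Expand |f|^2 and use orthogonality of {sin(nx), cos(mx)} on [-π, π]:
  ∫_{-π}^{π} sin(nx)^2 dx = π, ∫ cos(mx)^2 dx = π, and cross terms integrate to 0.
So ∫_{-π}^{π} f(x)^2 dx = 1^2 · π + 3^2 · π = (1 + 9)π.
Divide by 2π: (1 + 9)/2 = 5.
By Parseval, this equals Σ |c_n|^2.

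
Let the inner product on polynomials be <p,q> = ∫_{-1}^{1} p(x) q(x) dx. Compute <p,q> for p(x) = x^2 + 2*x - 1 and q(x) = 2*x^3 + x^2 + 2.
<p,q> = -4/3

Expand the product: p(x)·q(x) = 2*x^5 + 5*x^4 + x^2 + 4*x - 2.
∫_{-1}^{1} of each monomial x^k gives [2/(k+1) if k even, 0 if k odd]. Integrating term-by-term (or equivalently evaluating the antiderivative F(x) = x^6/3 + x^5 + x^3/3 + 2*x^2 - 2*x at the endpoints):
  F(1) − F(−1) = 5/3 − (3) = -4/3.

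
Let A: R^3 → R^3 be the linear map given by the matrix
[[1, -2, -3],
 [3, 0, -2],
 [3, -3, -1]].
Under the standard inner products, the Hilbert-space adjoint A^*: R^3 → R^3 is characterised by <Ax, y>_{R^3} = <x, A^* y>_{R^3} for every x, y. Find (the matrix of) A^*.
A^* = A^T =
[[1, 3, 3],
 [-2, 0, -3],
 [-3, -2, -1]]

For real matrices with standard dot products, the defining identity <Ax, y> = <x, A^* y> gives (Ax)^T y = x^T (A^*) y, i.e. x^T A^T y = x^T (A^*) y. Since this holds for all x, y, we must have A^* = A^T. Therefore
A^* =
[[1, 3, 3],
 [-2, 0, -3],
 [-3, -2, -1]].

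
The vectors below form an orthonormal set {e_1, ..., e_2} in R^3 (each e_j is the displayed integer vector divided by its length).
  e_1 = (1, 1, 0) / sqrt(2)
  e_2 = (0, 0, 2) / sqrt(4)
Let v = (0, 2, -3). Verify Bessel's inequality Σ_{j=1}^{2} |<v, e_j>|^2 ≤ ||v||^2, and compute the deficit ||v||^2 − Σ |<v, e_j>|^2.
Σ |<v, e_j>|^2 = 11; ||v||^2 = 13; deficit = 2

Write each e_j = u_j / sqrt(<u_j, u_j>) where u_j is the displayed integer vector. Then <v, e_j> = <v, u_j> / sqrt(<u_j, u_j>), so |<v, e_j>|^2 = <v, u_j>^2 / <u_j, u_j>.
Coefficients: <v, e_1> = 2/sqrt(2), <v, e_2> = -6/sqrt(4).
Square and sum: Σ |<v, e_j>|^2 = 11.
Compute ||v||^2 = v·v = 13.
Deficit = 13 − 11 = 2 ≥ 0, confirming Bessel's inequality. (The deficit equals ||v − Σ <v,e_j> e_j||^2, the squared distance from v to span{e_j}.)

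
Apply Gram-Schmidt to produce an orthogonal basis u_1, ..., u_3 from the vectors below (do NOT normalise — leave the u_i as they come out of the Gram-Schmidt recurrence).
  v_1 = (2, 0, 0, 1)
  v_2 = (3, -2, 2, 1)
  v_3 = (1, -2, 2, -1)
Orthogonal basis:
  u_1 = (2, 0, 0, 1)
  u_2 = (1/5, -2, 2, -2/5)
  u_3 = (16/41, 4/41, -4/41, -32/41)

Apply the Gram-Schmidt recurrence
  u_1 = v_1
  u_i = v_i − Σ_{j<i} ((v_i · u_j) / (u_j · u_j)) · u_j.

Step by step this gives:
  u_1 = (2, 0, 0, 1)
  u_2 = (1/5, -2, 2, -2/5)
  u_3 = (16/41, 4/41, -4/41, -32/41)

Orthogonality check:
  u_2 · u_1 = 0 (should be 0)
  u_3 · u_1 = 0 (should be 0)
  u_3 · u_2 = 0 (should be 0)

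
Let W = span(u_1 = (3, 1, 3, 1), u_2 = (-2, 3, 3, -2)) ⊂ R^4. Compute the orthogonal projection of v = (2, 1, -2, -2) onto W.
proj_W(v) = (5/36, -13/36, -5/12, 7/36)

Set up U = [u_1 | ... | u_2] ∈ R^(4×2). The projector onto W = col(U) is P = U (U^T U)^(-1) U^T.
Compute U^T U =
  [20, 4]
  [4, 26],
and U^T v = (-1, -3).
Solve U^T U · c = U^T v for the coefficients: c = (-1/36, -1/9). The projection is proj_W(v) = U c.
Check: (v - proj_W(v)) · u_1 = 0  (should be 0).
Check: (v - proj_W(v)) · u_2 = 0  (should be 0).
Result: proj_W(v) = (5/36, -13/36, -5/12, 7/36).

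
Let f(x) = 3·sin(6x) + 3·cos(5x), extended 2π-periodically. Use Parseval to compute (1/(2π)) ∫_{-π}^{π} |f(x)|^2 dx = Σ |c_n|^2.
Σ |c_n|^2 = 9

Expand |f|^2 and use orthogonality of {sin(nx), cos(mx)} on [-π, π]:
  ∫_{-π}^{π} sin(nx)^2 dx = π, ∫ cos(mx)^2 dx = π, and cross terms integrate to 0.
So ∫_{-π}^{π} f(x)^2 dx = 3^2 · π + 3^2 · π = (9 + 9)π.
Divide by 2π: (9 + 9)/2 = 9.
By Parseval, this equals Σ |c_n|^2.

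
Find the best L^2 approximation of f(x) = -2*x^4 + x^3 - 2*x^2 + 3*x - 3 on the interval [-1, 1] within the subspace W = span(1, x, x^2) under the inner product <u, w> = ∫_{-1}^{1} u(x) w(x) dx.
g(x) = -26*x^2/7 + 18*x/5 - 99/35

The best approximation g ∈ W is the orthogonal projection of f onto W. Writing g = a_0 + a_1 x + a_2 x^2, the coefficients solve the normal equations G · a = b where
  G_{ij} = <φ_i, φ_j> and b_i = <f, φ_i>, with φ_0 = 1, φ_1 = x, φ_2 = x^2.
G =
  [2, 0, 2/3]
  [0, 2/3, 0]
  [2/3, 0, 2/5],
b = (-122/15, 12/5, -118/35).
Solving gives a_0 = -99/35, a_1 = 18/5, a_2 = -26/7, so
  g(x) = -26*x^2/7 + 18*x/5 - 99/35.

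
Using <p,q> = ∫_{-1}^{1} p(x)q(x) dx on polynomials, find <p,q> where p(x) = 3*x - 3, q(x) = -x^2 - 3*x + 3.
<p,q> = -22

Expand the product: p(x)·q(x) = -3*x^3 - 6*x^2 + 18*x - 9.
∫_{-1}^{1} of each monomial x^k gives [2/(k+1) if k even, 0 if k odd]. Integrating term-by-term (or equivalently evaluating the antiderivative F(x) = -3*x^4/4 - 2*x^3 + 9*x^2 - 9*x at the endpoints):
  F(1) − F(−1) = -11/4 − (77/4) = -22.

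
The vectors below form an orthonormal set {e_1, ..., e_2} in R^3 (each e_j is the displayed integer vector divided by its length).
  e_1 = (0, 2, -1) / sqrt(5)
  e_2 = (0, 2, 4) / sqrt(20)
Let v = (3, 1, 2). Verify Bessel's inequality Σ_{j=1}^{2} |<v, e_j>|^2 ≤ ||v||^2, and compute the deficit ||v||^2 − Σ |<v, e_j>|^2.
Σ |<v, e_j>|^2 = 5; ||v||^2 = 14; deficit = 9

Write each e_j = u_j / sqrt(<u_j, u_j>) where u_j is the displayed integer vector. Then <v, e_j> = <v, u_j> / sqrt(<u_j, u_j>), so |<v, e_j>|^2 = <v, u_j>^2 / <u_j, u_j>.
Coefficients: <v, e_1> = 0/sqrt(5), <v, e_2> = 10/sqrt(20).
Square and sum: Σ |<v, e_j>|^2 = 5.
Compute ||v||^2 = v·v = 14.
Deficit = 14 − 5 = 9 ≥ 0, confirming Bessel's inequality. (The deficit equals ||v − Σ <v,e_j> e_j||^2, the squared distance from v to span{e_j}.)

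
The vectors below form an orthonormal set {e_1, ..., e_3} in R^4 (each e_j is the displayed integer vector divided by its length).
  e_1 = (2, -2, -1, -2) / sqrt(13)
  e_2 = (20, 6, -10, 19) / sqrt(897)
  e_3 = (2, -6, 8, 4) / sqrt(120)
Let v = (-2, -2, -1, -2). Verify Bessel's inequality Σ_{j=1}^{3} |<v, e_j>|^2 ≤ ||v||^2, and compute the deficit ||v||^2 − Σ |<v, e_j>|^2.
Σ |<v, e_j>|^2 = 1103/115; ||v||^2 = 13; deficit = 392/115

Write each e_j = u_j / sqrt(<u_j, u_j>) where u_j is the displayed integer vector. Then <v, e_j> = <v, u_j> / sqrt(<u_j, u_j>), so |<v, e_j>|^2 = <v, u_j>^2 / <u_j, u_j>.
Coefficients: <v, e_1> = 5/sqrt(13), <v, e_2> = -80/sqrt(897), <v, e_3> = -8/sqrt(120).
Square and sum: Σ |<v, e_j>|^2 = 1103/115.
Compute ||v||^2 = v·v = 13.
Deficit = 13 − 1103/115 = 392/115 ≥ 0, confirming Bessel's inequality. (The deficit equals ||v − Σ <v,e_j> e_j||^2, the squared distance from v to span{e_j}.)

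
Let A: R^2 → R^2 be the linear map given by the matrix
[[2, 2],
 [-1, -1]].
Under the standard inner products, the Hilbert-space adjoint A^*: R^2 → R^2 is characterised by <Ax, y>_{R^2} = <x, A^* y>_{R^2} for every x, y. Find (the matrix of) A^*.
A^* = A^T =
[[2, -1],
 [2, -1]]

For real matrices with standard dot products, the defining identity <Ax, y> = <x, A^* y> gives (Ax)^T y = x^T (A^*) y, i.e. x^T A^T y = x^T (A^*) y. Since this holds for all x, y, we must have A^* = A^T. Therefore
A^* =
[[2, -1],
 [2, -1]].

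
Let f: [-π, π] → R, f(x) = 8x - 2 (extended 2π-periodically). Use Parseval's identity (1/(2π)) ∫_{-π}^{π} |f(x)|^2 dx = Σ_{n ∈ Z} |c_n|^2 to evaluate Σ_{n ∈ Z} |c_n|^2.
Σ |c_n|^2 = 64π^2/3 + 4

Expand and integrate term by term over [-π, π]:
  ∫ (8x)^2 dx = 64·(2π^3/3); ∫ 2·8·(-2)·x dx = 0 (odd integrand); ∫ (-2)^2 dx = 4·2π.
So (1/(2π)) ∫_{-π}^{π} (8x - 2)^2 dx = 64π^2/3 + 4 = 64π^2/3 + 4.
Parseval ⇒ Σ |c_n|^2 = 64π^2/3 + 4.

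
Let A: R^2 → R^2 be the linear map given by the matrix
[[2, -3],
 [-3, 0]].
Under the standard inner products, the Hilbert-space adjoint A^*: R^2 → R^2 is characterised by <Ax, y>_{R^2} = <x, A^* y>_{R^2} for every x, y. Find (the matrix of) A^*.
A^* = A^T =
[[2, -3],
 [-3, 0]]

For real matrices with standard dot products, the defining identity <Ax, y> = <x, A^* y> gives (Ax)^T y = x^T (A^*) y, i.e. x^T A^T y = x^T (A^*) y. Since this holds for all x, y, we must have A^* = A^T. Therefore
A^* =
[[2, -3],
 [-3, 0]].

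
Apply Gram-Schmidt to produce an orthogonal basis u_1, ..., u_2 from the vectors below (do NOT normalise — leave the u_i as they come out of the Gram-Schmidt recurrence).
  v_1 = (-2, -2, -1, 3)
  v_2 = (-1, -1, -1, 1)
Orthogonal basis:
  u_1 = (-2, -2, -1, 3)
  u_2 = (-1/9, -1/9, -5/9, -1/3)

Apply the Gram-Schmidt recurrence
  u_1 = v_1
  u_i = v_i − Σ_{j<i} ((v_i · u_j) / (u_j · u_j)) · u_j.

Step by step this gives:
  u_1 = (-2, -2, -1, 3)
  u_2 = (-1/9, -1/9, -5/9, -1/3)

Orthogonality check:
  u_2 · u_1 = 0 (should be 0)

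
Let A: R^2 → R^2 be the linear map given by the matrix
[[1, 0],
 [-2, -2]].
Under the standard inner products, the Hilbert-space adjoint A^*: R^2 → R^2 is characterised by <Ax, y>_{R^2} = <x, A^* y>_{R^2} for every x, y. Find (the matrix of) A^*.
A^* = A^T =
[[1, -2],
 [0, -2]]

For real matrices with standard dot products, the defining identity <Ax, y> = <x, A^* y> gives (Ax)^T y = x^T (A^*) y, i.e. x^T A^T y = x^T (A^*) y. Since this holds for all x, y, we must have A^* = A^T. Therefore
A^* =
[[1, -2],
 [0, -2]].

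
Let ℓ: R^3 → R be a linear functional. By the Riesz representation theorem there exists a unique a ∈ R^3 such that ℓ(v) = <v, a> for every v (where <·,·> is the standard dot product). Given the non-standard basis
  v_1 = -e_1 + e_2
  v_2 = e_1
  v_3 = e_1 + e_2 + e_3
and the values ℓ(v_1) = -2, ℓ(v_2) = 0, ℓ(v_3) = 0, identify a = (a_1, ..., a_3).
a = (0, -2, 2)

Write a = (a_1, ..., a_3) in the standard basis. For each basis vector v_i, ℓ(v_i) = <v_i, a> is a linear equation in the a_j's. Collect the n equations into a matrix system V a = ℓ, where row i of V is v_i (expressed in the standard basis). Since V is invertible (lower-triangular with 1s on the diagonal, up to permutation), solve by back-substitution:
  V =
[[-1, 1, 0],
 [1, 0, 0],
 [1, 1, 1]]
  V a = (-2, 0, 0)
Solving gives a = (0, -2, 2).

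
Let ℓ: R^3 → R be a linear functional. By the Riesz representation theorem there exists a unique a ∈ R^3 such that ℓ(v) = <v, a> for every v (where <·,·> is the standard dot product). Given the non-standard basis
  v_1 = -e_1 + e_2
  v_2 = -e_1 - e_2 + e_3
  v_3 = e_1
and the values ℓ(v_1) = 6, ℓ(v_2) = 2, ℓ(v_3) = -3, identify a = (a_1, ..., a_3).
a = (-3, 3, 2)

Write a = (a_1, ..., a_3) in the standard basis. For each basis vector v_i, ℓ(v_i) = <v_i, a> is a linear equation in the a_j's. Collect the n equations into a matrix system V a = ℓ, where row i of V is v_i (expressed in the standard basis). Since V is invertible (lower-triangular with 1s on the diagonal, up to permutation), solve by back-substitution:
  V =
[[-1, 1, 0],
 [-1, -1, 1],
 [1, 0, 0]]
  V a = (6, 2, -3)
Solving gives a = (-3, 3, 2).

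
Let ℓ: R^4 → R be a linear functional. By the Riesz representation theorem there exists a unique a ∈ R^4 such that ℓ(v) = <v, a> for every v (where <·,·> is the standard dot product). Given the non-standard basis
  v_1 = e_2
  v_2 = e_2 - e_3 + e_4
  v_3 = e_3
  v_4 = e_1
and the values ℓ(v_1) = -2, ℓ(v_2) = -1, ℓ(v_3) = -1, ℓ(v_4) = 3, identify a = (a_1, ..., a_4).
a = (3, -2, -1, 0)

Write a = (a_1, ..., a_4) in the standard basis. For each basis vector v_i, ℓ(v_i) = <v_i, a> is a linear equation in the a_j's. Collect the n equations into a matrix system V a = ℓ, where row i of V is v_i (expressed in the standard basis). Since V is invertible (lower-triangular with 1s on the diagonal, up to permutation), solve by back-substitution:
  V =
[[0, 1, 0, 0],
 [0, 1, -1, 1],
 [0, 0, 1, 0],
 [1, 0, 0, 0]]
  V a = (-2, -1, -1, 3)
Solving gives a = (3, -2, -1, 0).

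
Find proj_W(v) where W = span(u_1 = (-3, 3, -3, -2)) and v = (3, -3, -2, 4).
proj_W(v) = (60/31, -60/31, 60/31, 40/31)

Set up U = [u_1 | ... | u_1] ∈ R^(4×1). The projector onto W = col(U) is P = U (U^T U)^(-1) U^T.
Compute U^T U =
  [31],
and U^T v = (-20).
Solve U^T U · c = U^T v for the coefficients: c = (-20/31). The projection is proj_W(v) = U c.
Check: (v - proj_W(v)) · u_1 = 0  (should be 0).
Result: proj_W(v) = (60/31, -60/31, 60/31, 40/31).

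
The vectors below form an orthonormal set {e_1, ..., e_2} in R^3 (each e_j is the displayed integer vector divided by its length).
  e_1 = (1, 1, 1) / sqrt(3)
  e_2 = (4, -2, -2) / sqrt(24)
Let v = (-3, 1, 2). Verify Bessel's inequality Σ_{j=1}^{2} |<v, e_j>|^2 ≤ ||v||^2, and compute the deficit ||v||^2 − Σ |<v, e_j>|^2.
Σ |<v, e_j>|^2 = 27/2; ||v||^2 = 14; deficit = 1/2

Write each e_j = u_j / sqrt(<u_j, u_j>) where u_j is the displayed integer vector. Then <v, e_j> = <v, u_j> / sqrt(<u_j, u_j>), so |<v, e_j>|^2 = <v, u_j>^2 / <u_j, u_j>.
Coefficients: <v, e_1> = 0/sqrt(3), <v, e_2> = -18/sqrt(24).
Square and sum: Σ |<v, e_j>|^2 = 27/2.
Compute ||v||^2 = v·v = 14.
Deficit = 14 − 27/2 = 1/2 ≥ 0, confirming Bessel's inequality. (The deficit equals ||v − Σ <v,e_j> e_j||^2, the squared distance from v to span{e_j}.)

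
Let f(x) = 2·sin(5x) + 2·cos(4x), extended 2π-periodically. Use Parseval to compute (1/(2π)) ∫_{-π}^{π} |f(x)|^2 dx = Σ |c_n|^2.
Σ |c_n|^2 = 4

Expand |f|^2 and use orthogonality of {sin(nx), cos(mx)} on [-π, π]:
  ∫_{-π}^{π} sin(nx)^2 dx = π, ∫ cos(mx)^2 dx = π, and cross terms integrate to 0.
So ∫_{-π}^{π} f(x)^2 dx = 2^2 · π + 2^2 · π = (4 + 4)π.
Divide by 2π: (4 + 4)/2 = 4.
By Parseval, this equals Σ |c_n|^2.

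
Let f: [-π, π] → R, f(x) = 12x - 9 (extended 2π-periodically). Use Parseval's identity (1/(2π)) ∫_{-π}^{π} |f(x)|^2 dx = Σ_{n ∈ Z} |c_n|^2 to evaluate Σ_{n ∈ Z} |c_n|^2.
Σ |c_n|^2 = 48π^2 + 81

Expand and integrate term by term over [-π, π]:
  ∫ (12x)^2 dx = 144·(2π^3/3); ∫ 2·12·(-9)·x dx = 0 (odd integrand); ∫ (-9)^2 dx = 81·2π.
So (1/(2π)) ∫_{-π}^{π} (12x - 9)^2 dx = 144π^2/3 + 81 = 48π^2 + 81.
Parseval ⇒ Σ |c_n|^2 = 48π^2 + 81.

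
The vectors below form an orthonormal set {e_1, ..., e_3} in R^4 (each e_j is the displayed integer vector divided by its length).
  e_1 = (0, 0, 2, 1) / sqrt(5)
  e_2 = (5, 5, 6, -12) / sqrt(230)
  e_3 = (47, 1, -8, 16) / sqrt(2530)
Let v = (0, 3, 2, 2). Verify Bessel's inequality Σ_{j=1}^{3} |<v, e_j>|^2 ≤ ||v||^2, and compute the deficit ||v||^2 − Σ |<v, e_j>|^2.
Σ |<v, e_j>|^2 = 406/55; ||v||^2 = 17; deficit = 529/55

Write each e_j = u_j / sqrt(<u_j, u_j>) where u_j is the displayed integer vector. Then <v, e_j> = <v, u_j> / sqrt(<u_j, u_j>), so |<v, e_j>|^2 = <v, u_j>^2 / <u_j, u_j>.
Coefficients: <v, e_1> = 6/sqrt(5), <v, e_2> = 3/sqrt(230), <v, e_3> = 19/sqrt(2530).
Square and sum: Σ |<v, e_j>|^2 = 406/55.
Compute ||v||^2 = v·v = 17.
Deficit = 17 − 406/55 = 529/55 ≥ 0, confirming Bessel's inequality. (The deficit equals ||v − Σ <v,e_j> e_j||^2, the squared distance from v to span{e_j}.)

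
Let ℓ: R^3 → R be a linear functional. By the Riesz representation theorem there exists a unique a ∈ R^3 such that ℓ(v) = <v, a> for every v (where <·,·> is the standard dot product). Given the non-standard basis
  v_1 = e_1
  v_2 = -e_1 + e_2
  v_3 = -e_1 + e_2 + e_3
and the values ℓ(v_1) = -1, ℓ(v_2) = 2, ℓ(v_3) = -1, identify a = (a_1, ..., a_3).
a = (-1, 1, -3)

Write a = (a_1, ..., a_3) in the standard basis. For each basis vector v_i, ℓ(v_i) = <v_i, a> is a linear equation in the a_j's. Collect the n equations into a matrix system V a = ℓ, where row i of V is v_i (expressed in the standard basis). Since V is invertible (lower-triangular with 1s on the diagonal, up to permutation), solve by back-substitution:
  V =
[[1, 0, 0],
 [-1, 1, 0],
 [-1, 1, 1]]
  V a = (-1, 2, -1)
Solving gives a = (-1, 1, -3).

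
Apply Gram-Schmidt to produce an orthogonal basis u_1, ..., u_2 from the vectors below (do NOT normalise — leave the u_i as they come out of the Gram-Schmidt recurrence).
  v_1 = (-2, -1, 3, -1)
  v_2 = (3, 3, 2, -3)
Orthogonal basis:
  u_1 = (-2, -1, 3, -1)
  u_2 = (3, 3, 2, -3)

Apply the Gram-Schmidt recurrence
  u_1 = v_1
  u_i = v_i − Σ_{j<i} ((v_i · u_j) / (u_j · u_j)) · u_j.

Step by step this gives:
  u_1 = (-2, -1, 3, -1)
  u_2 = (3, 3, 2, -3)

Orthogonality check:
  u_2 · u_1 = 0 (should be 0)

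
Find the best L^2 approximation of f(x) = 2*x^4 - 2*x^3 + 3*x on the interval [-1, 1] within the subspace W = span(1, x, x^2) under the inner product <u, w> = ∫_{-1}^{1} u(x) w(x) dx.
g(x) = 12*x^2/7 + 9*x/5 - 6/35

The best approximation g ∈ W is the orthogonal projection of f onto W. Writing g = a_0 + a_1 x + a_2 x^2, the coefficients solve the normal equations G · a = b where
  G_{ij} = <φ_i, φ_j> and b_i = <f, φ_i>, with φ_0 = 1, φ_1 = x, φ_2 = x^2.
G =
  [2, 0, 2/3]
  [0, 2/3, 0]
  [2/3, 0, 2/5],
b = (4/5, 6/5, 4/7).
Solving gives a_0 = -6/35, a_1 = 9/5, a_2 = 12/7, so
  g(x) = 12*x^2/7 + 9*x/5 - 6/35.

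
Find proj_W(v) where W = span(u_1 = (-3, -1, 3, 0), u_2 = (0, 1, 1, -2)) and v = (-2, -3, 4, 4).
proj_W(v) = (-42/11, -63/22, 49/22, 35/11)

Set up U = [u_1 | ... | u_2] ∈ R^(4×2). The projector onto W = col(U) is P = U (U^T U)^(-1) U^T.
Compute U^T U =
  [19, 2]
  [2, 6],
and U^T v = (21, -7).
Solve U^T U · c = U^T v for the coefficients: c = (14/11, -35/22). The projection is proj_W(v) = U c.
Check: (v - proj_W(v)) · u_1 = 0  (should be 0).
Check: (v - proj_W(v)) · u_2 = 0  (should be 0).
Result: proj_W(v) = (-42/11, -63/22, 49/22, 35/11).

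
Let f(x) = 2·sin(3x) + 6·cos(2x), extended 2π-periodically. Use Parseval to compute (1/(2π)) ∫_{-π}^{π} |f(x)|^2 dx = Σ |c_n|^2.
Σ |c_n|^2 = 20

Expand |f|^2 and use orthogonality of {sin(nx), cos(mx)} on [-π, π]:
  ∫_{-π}^{π} sin(nx)^2 dx = π, ∫ cos(mx)^2 dx = π, and cross terms integrate to 0.
So ∫_{-π}^{π} f(x)^2 dx = 2^2 · π + 6^2 · π = (4 + 36)π.
Divide by 2π: (4 + 36)/2 = 20.
By Parseval, this equals Σ |c_n|^2.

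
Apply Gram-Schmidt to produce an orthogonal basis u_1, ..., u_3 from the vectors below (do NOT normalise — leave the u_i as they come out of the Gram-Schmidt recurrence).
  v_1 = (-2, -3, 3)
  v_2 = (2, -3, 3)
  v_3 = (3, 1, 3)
Orthogonal basis:
  u_1 = (-2, -3, 3)
  u_2 = (36/11, -12/11, 12/11)
  u_3 = (0, 2, 2)

Apply the Gram-Schmidt recurrence
  u_1 = v_1
  u_i = v_i − Σ_{j<i} ((v_i · u_j) / (u_j · u_j)) · u_j.

Step by step this gives:
  u_1 = (-2, -3, 3)
  u_2 = (36/11, -12/11, 12/11)
  u_3 = (0, 2, 2)

Orthogonality check:
  u_2 · u_1 = 0 (should be 0)
  u_3 · u_1 = 0 (should be 0)
  u_3 · u_2 = 0 (should be 0)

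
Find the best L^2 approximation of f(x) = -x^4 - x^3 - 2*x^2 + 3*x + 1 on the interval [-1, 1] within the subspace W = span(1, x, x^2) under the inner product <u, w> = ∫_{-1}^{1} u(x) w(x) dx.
g(x) = -20*x^2/7 + 12*x/5 + 38/35

The best approximation g ∈ W is the orthogonal projection of f onto W. Writing g = a_0 + a_1 x + a_2 x^2, the coefficients solve the normal equations G · a = b where
  G_{ij} = <φ_i, φ_j> and b_i = <f, φ_i>, with φ_0 = 1, φ_1 = x, φ_2 = x^2.
G =
  [2, 0, 2/3]
  [0, 2/3, 0]
  [2/3, 0, 2/5],
b = (4/15, 8/5, -44/105).
Solving gives a_0 = 38/35, a_1 = 12/5, a_2 = -20/7, so
  g(x) = -20*x^2/7 + 12*x/5 + 38/35.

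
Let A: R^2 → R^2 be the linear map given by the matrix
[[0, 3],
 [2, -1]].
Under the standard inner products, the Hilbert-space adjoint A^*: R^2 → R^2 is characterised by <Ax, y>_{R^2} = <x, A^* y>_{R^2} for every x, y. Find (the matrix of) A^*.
A^* = A^T =
[[0, 2],
 [3, -1]]

For real matrices with standard dot products, the defining identity <Ax, y> = <x, A^* y> gives (Ax)^T y = x^T (A^*) y, i.e. x^T A^T y = x^T (A^*) y. Since this holds for all x, y, we must have A^* = A^T. Therefore
A^* =
[[0, 2],
 [3, -1]].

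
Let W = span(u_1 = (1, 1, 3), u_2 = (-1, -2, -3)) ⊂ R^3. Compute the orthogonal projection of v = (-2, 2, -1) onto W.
proj_W(v) = (-1/2, 2, -3/2)

Set up U = [u_1 | ... | u_2] ∈ R^(3×2). The projector onto W = col(U) is P = U (U^T U)^(-1) U^T.
Compute U^T U =
  [11, -12]
  [-12, 14],
and U^T v = (-3, 1).
Solve U^T U · c = U^T v for the coefficients: c = (-3, -5/2). The projection is proj_W(v) = U c.
Check: (v - proj_W(v)) · u_1 = 0  (should be 0).
Check: (v - proj_W(v)) · u_2 = 0  (should be 0).
Result: proj_W(v) = (-1/2, 2, -3/2).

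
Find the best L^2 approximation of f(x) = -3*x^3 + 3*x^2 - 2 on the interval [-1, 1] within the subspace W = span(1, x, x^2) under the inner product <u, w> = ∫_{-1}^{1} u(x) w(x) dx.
g(x) = 3*x^2 - 9*x/5 - 2

The best approximation g ∈ W is the orthogonal projection of f onto W. Writing g = a_0 + a_1 x + a_2 x^2, the coefficients solve the normal equations G · a = b where
  G_{ij} = <φ_i, φ_j> and b_i = <f, φ_i>, with φ_0 = 1, φ_1 = x, φ_2 = x^2.
G =
  [2, 0, 2/3]
  [0, 2/3, 0]
  [2/3, 0, 2/5],
b = (-2, -6/5, -2/15).
Solving gives a_0 = -2, a_1 = -9/5, a_2 = 3, so
  g(x) = 3*x^2 - 9*x/5 - 2.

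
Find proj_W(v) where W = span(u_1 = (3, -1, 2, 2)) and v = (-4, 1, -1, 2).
proj_W(v) = (-11/6, 11/18, -11/9, -11/9)

Set up U = [u_1 | ... | u_1] ∈ R^(4×1). The projector onto W = col(U) is P = U (U^T U)^(-1) U^T.
Compute U^T U =
  [18],
and U^T v = (-11).
Solve U^T U · c = U^T v for the coefficients: c = (-11/18). The projection is proj_W(v) = U c.
Check: (v - proj_W(v)) · u_1 = 0  (should be 0).
Result: proj_W(v) = (-11/6, 11/18, -11/9, -11/9).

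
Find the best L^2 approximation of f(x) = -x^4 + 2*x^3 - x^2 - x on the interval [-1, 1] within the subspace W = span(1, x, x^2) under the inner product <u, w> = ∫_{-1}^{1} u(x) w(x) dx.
g(x) = -13*x^2/7 + x/5 + 3/35

The best approximation g ∈ W is the orthogonal projection of f onto W. Writing g = a_0 + a_1 x + a_2 x^2, the coefficients solve the normal equations G · a = b where
  G_{ij} = <φ_i, φ_j> and b_i = <f, φ_i>, with φ_0 = 1, φ_1 = x, φ_2 = x^2.
G =
  [2, 0, 2/3]
  [0, 2/3, 0]
  [2/3, 0, 2/5],
b = (-16/15, 2/15, -24/35).
Solving gives a_0 = 3/35, a_1 = 1/5, a_2 = -13/7, so
  g(x) = -13*x^2/7 + x/5 + 3/35.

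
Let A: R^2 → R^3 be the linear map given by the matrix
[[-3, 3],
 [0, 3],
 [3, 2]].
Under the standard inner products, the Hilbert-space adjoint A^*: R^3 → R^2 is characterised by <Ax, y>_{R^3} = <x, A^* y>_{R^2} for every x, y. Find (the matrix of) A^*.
A^* = A^T =
[[-3, 0, 3],
 [3, 3, 2]]

For real matrices with standard dot products, the defining identity <Ax, y> = <x, A^* y> gives (Ax)^T y = x^T (A^*) y, i.e. x^T A^T y = x^T (A^*) y. Since this holds for all x, y, we must have A^* = A^T. Therefore
A^* =
[[-3, 0, 3],
 [3, 3, 2]].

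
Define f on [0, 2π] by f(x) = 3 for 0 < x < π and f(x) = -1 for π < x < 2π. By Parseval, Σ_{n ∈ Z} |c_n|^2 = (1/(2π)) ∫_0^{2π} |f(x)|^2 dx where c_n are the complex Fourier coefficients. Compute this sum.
Σ |c_n|^2 = 5

Parseval equates the L^2 energy of f (normalised by 1/(2π)) with the ℓ^2 sum of its Fourier coefficients: (1/(2π)) ∫_0^{2π} |f|^2 = Σ |c_n|^2.
Compute the left side: (1/(2π)) [∫_0^π 3^2 dx + ∫_π^{2π} (-1)^2 dx] = (1/(2π)) · (9π + 1π) = (9 + 1)/2 = 5.
So Σ_{n ∈ Z} |c_n|^2 = 5.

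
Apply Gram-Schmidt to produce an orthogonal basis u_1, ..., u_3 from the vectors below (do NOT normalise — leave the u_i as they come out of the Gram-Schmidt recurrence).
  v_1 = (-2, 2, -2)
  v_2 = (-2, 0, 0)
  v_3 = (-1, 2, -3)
Orthogonal basis:
  u_1 = (-2, 2, -2)
  u_2 = (-4/3, -2/3, 2/3)
  u_3 = (0, -1/2, -1/2)

Apply the Gram-Schmidt recurrence
  u_1 = v_1
  u_i = v_i − Σ_{j<i} ((v_i · u_j) / (u_j · u_j)) · u_j.

Step by step this gives:
  u_1 = (-2, 2, -2)
  u_2 = (-4/3, -2/3, 2/3)
  u_3 = (0, -1/2, -1/2)

Orthogonality check:
  u_2 · u_1 = 0 (should be 0)
  u_3 · u_1 = 0 (should be 0)
  u_3 · u_2 = 0 (should be 0)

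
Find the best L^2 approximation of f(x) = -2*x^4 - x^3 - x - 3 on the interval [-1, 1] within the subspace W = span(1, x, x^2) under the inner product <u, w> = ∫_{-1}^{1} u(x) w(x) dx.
g(x) = -12*x^2/7 - 8*x/5 - 99/35

The best approximation g ∈ W is the orthogonal projection of f onto W. Writing g = a_0 + a_1 x + a_2 x^2, the coefficients solve the normal equations G · a = b where
  G_{ij} = <φ_i, φ_j> and b_i = <f, φ_i>, with φ_0 = 1, φ_1 = x, φ_2 = x^2.
G =
  [2, 0, 2/3]
  [0, 2/3, 0]
  [2/3, 0, 2/5],
b = (-34/5, -16/15, -18/7).
Solving gives a_0 = -99/35, a_1 = -8/5, a_2 = -12/7, so
  g(x) = -12*x^2/7 - 8*x/5 - 99/35.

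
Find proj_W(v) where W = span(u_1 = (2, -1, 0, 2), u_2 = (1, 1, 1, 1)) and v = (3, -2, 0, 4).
proj_W(v) = (95/27, -52/27, -1/9, 95/27)

Set up U = [u_1 | ... | u_2] ∈ R^(4×2). The projector onto W = col(U) is P = U (U^T U)^(-1) U^T.
Compute U^T U =
  [9, 3]
  [3, 4],
and U^T v = (16, 5).
Solve U^T U · c = U^T v for the coefficients: c = (49/27, -1/9). The projection is proj_W(v) = U c.
Check: (v - proj_W(v)) · u_1 = 0  (should be 0).
Check: (v - proj_W(v)) · u_2 = 0  (should be 0).
Result: proj_W(v) = (95/27, -52/27, -1/9, 95/27).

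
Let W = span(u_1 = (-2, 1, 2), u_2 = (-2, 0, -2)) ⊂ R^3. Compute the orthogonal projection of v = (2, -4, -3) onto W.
proj_W(v) = (47/18, -14/9, -65/18)

Set up U = [u_1 | ... | u_2] ∈ R^(3×2). The projector onto W = col(U) is P = U (U^T U)^(-1) U^T.
Compute U^T U =
  [9, 0]
  [0, 8],
and U^T v = (-14, 2).
Solve U^T U · c = U^T v for the coefficients: c = (-14/9, 1/4). The projection is proj_W(v) = U c.
Check: (v - proj_W(v)) · u_1 = 0  (should be 0).
Check: (v - proj_W(v)) · u_2 = 0  (should be 0).
Result: proj_W(v) = (47/18, -14/9, -65/18).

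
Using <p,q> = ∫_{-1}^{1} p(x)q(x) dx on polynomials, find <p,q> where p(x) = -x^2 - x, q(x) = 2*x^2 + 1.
<p,q> = -22/15

Expand the product: p(x)·q(x) = -2*x^4 - 2*x^3 - x^2 - x.
∫_{-1}^{1} of each monomial x^k gives [2/(k+1) if k even, 0 if k odd]. Integrating term-by-term (or equivalently evaluating the antiderivative F(x) = -2*x^5/5 - x^4/2 - x^3/3 - x^2/2 at the endpoints):
  F(1) − F(−1) = -26/15 − (-4/15) = -22/15.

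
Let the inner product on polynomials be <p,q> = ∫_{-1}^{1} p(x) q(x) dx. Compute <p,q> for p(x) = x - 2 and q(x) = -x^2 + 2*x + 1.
<p,q> = -4/3

Expand the product: p(x)·q(x) = -x^3 + 4*x^2 - 3*x - 2.
∫_{-1}^{1} of each monomial x^k gives [2/(k+1) if k even, 0 if k odd]. Integrating term-by-term (or equivalently evaluating the antiderivative F(x) = -x^4/4 + 4*x^3/3 - 3*x^2/2 - 2*x at the endpoints):
  F(1) − F(−1) = -29/12 − (-13/12) = -4/3.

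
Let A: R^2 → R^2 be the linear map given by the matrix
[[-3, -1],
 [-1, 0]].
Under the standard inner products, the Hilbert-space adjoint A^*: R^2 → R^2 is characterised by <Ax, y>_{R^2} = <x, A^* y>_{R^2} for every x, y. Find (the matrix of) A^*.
A^* = A^T =
[[-3, -1],
 [-1, 0]]

For real matrices with standard dot products, the defining identity <Ax, y> = <x, A^* y> gives (Ax)^T y = x^T (A^*) y, i.e. x^T A^T y = x^T (A^*) y. Since this holds for all x, y, we must have A^* = A^T. Therefore
A^* =
[[-3, -1],
 [-1, 0]].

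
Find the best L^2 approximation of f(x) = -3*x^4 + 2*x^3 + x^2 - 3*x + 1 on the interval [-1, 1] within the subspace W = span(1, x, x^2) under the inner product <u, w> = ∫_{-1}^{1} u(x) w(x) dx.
g(x) = -11*x^2/7 - 9*x/5 + 44/35

The best approximation g ∈ W is the orthogonal projection of f onto W. Writing g = a_0 + a_1 x + a_2 x^2, the coefficients solve the normal equations G · a = b where
  G_{ij} = <φ_i, φ_j> and b_i = <f, φ_i>, with φ_0 = 1, φ_1 = x, φ_2 = x^2.
G =
  [2, 0, 2/3]
  [0, 2/3, 0]
  [2/3, 0, 2/5],
b = (22/15, -6/5, 22/105).
Solving gives a_0 = 44/35, a_1 = -9/5, a_2 = -11/7, so
  g(x) = -11*x^2/7 - 9*x/5 + 44/35.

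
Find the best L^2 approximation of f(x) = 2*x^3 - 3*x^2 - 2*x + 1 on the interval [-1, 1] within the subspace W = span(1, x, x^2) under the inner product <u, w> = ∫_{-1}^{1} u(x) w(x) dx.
g(x) = -3*x^2 - 4*x/5 + 1

The best approximation g ∈ W is the orthogonal projection of f onto W. Writing g = a_0 + a_1 x + a_2 x^2, the coefficients solve the normal equations G · a = b where
  G_{ij} = <φ_i, φ_j> and b_i = <f, φ_i>, with φ_0 = 1, φ_1 = x, φ_2 = x^2.
G =
  [2, 0, 2/3]
  [0, 2/3, 0]
  [2/3, 0, 2/5],
b = (0, -8/15, -8/15).
Solving gives a_0 = 1, a_1 = -4/5, a_2 = -3, so
  g(x) = -3*x^2 - 4*x/5 + 1.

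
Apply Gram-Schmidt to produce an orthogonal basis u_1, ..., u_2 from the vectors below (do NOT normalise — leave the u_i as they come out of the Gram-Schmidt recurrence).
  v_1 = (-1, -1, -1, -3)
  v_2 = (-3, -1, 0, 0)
Orthogonal basis:
  u_1 = (-1, -1, -1, -3)
  u_2 = (-8/3, -2/3, 1/3, 1)

Apply the Gram-Schmidt recurrence
  u_1 = v_1
  u_i = v_i − Σ_{j<i} ((v_i · u_j) / (u_j · u_j)) · u_j.

Step by step this gives:
  u_1 = (-1, -1, -1, -3)
  u_2 = (-8/3, -2/3, 1/3, 1)

Orthogonality check:
  u_2 · u_1 = 0 (should be 0)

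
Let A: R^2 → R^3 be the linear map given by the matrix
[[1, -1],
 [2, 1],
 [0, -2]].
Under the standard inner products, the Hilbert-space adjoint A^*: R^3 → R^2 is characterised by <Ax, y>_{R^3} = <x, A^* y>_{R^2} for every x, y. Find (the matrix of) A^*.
A^* = A^T =
[[1, 2, 0],
 [-1, 1, -2]]

For real matrices with standard dot products, the defining identity <Ax, y> = <x, A^* y> gives (Ax)^T y = x^T (A^*) y, i.e. x^T A^T y = x^T (A^*) y. Since this holds for all x, y, we must have A^* = A^T. Therefore
A^* =
[[1, 2, 0],
 [-1, 1, -2]].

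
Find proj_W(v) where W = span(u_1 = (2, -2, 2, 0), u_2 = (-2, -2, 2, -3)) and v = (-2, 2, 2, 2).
proj_W(v) = (-34/59, 42/59, -42/59, 6/59)

Set up U = [u_1 | ... | u_2] ∈ R^(4×2). The projector onto W = col(U) is P = U (U^T U)^(-1) U^T.
Compute U^T U =
  [12, 4]
  [4, 21],
and U^T v = (-4, -2).
Solve U^T U · c = U^T v for the coefficients: c = (-19/59, -2/59). The projection is proj_W(v) = U c.
Check: (v - proj_W(v)) · u_1 = 0  (should be 0).
Check: (v - proj_W(v)) · u_2 = 0  (should be 0).
Result: proj_W(v) = (-34/59, 42/59, -42/59, 6/59).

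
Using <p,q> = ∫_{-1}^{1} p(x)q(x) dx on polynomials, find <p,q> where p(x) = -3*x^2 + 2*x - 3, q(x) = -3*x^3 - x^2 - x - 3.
<p,q> = 352/15

Expand the product: p(x)·q(x) = 9*x^5 - 3*x^4 + 10*x^3 + 10*x^2 - 3*x + 9.
∫_{-1}^{1} of each monomial x^k gives [2/(k+1) if k even, 0 if k odd]. Integrating term-by-term (or equivalently evaluating the antiderivative F(x) = 3*x^6/2 - 3*x^5/5 + 5*x^4/2 + 10*x^3/3 - 3*x^2/2 + 9*x at the endpoints):
  F(1) − F(−1) = 427/30 − (-277/30) = 352/15.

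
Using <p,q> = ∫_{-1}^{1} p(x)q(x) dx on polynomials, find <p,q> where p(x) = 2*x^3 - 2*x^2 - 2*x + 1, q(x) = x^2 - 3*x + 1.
<p,q> = 32/15

Expand the product: p(x)·q(x) = 2*x^5 - 8*x^4 + 6*x^3 + 5*x^2 - 5*x + 1.
∫_{-1}^{1} of each monomial x^k gives [2/(k+1) if k even, 0 if k odd]. Integrating term-by-term (or equivalently evaluating the antiderivative F(x) = x^6/3 - 8*x^5/5 + 3*x^4/2 + 5*x^3/3 - 5*x^2/2 + x at the endpoints):
  F(1) − F(−1) = 2/5 − (-26/15) = 32/15.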